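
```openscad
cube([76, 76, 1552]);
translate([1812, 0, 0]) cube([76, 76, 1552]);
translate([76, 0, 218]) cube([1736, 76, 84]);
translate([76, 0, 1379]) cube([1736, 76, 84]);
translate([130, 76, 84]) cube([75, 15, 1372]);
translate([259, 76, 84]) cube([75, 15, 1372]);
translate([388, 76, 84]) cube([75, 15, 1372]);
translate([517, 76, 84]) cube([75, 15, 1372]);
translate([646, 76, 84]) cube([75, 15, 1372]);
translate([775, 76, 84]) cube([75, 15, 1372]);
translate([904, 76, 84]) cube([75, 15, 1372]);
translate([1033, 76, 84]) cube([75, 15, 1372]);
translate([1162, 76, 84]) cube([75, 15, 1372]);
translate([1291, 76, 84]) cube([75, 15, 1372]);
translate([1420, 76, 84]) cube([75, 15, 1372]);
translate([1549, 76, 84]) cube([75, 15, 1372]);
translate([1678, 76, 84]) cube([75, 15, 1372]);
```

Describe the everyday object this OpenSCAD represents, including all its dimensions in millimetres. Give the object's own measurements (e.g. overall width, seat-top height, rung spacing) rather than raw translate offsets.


A fence section. Two 76×76 mm posts, 1552 mm tall, stand on the floor with a clear span of 1736 mm between their inner faces. Two horizontal rails of 76×84 mm section span the gap between the posts with their undersides at z = 218 mm and z = 1379 mm, flush with the posts' −y face. 13 pickets, each 75 mm wide, 15 mm thick and 1372 mm tall, are fixed to the +y face of the rails with their bottoms at z = 84 mm, spaced across the span with a 54 mm gap after the −x post and between neighbouring pickets, with 59 mm left before the +x post.


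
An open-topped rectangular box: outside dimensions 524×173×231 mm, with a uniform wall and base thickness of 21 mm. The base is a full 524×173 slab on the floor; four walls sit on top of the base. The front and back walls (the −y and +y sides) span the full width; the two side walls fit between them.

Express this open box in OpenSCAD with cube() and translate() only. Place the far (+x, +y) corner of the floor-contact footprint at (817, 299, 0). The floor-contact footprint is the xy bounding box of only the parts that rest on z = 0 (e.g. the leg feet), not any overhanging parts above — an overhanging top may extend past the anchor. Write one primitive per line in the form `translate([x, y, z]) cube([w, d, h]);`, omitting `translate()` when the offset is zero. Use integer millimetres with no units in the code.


translate([293, 126, 0]) cube([524, 173, 21]);
translate([293, 126, 21]) cube([524, 21, 210]);
translate([293, 278, 21]) cube([524, 21, 210]);
translate([293, 147, 21]) cube([21, 131, 210]);
translate([796, 147, 21]) cube([21, 131, 210]);


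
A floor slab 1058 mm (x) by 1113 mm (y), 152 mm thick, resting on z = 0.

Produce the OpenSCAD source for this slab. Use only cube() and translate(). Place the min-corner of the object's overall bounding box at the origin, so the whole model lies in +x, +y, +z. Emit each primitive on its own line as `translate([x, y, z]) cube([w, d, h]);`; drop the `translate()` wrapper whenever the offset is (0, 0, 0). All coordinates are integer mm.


cube([1058, 1113, 152]);


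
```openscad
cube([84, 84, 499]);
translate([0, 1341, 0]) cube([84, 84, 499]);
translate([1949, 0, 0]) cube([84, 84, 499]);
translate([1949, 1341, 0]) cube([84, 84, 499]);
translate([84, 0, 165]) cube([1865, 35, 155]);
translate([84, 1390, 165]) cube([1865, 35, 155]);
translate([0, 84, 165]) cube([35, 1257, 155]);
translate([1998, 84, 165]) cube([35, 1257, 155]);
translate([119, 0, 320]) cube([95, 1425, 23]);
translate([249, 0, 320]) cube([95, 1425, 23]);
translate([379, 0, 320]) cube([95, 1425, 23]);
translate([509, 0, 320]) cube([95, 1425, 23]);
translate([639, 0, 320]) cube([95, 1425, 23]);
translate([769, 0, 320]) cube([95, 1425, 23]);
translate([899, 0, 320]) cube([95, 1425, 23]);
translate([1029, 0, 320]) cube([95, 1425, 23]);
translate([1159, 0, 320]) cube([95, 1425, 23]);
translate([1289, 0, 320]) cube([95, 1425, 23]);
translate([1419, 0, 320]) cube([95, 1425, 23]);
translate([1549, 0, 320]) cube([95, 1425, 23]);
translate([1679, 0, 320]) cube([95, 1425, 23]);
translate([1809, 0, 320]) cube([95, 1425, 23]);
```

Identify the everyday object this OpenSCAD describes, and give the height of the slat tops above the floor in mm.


A bed frame. The slat-top height is 343 mm.

Four posts, four rails, and a row of slats — a bed frame. Slats sit on the rails at z = 165 + 155 = 320; with slat thickness 23, the top is 343 mm.


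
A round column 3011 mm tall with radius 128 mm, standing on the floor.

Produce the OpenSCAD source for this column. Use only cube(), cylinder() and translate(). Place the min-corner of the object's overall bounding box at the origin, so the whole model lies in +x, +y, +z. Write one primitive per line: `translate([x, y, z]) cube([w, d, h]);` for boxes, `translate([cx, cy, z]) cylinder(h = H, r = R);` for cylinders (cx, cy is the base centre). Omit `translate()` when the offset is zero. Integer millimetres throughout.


translate([128, 128, 0]) cylinder(h = 3011, r = 128);


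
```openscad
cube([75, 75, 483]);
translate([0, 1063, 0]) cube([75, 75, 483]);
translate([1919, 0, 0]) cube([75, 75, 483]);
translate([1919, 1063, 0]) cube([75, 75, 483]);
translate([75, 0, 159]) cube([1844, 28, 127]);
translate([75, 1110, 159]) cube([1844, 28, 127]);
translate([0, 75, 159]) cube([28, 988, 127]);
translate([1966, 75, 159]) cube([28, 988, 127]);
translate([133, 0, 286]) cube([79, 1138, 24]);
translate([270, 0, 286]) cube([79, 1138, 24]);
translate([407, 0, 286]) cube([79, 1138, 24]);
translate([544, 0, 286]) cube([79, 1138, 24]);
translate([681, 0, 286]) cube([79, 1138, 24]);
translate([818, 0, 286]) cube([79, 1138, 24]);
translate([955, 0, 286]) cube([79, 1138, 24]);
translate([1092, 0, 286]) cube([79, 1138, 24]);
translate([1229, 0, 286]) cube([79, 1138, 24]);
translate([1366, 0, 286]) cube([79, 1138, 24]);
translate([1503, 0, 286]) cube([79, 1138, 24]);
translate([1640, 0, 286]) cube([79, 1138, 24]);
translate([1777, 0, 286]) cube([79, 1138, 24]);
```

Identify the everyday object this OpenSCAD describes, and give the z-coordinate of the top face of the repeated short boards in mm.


A bed frame. The slat-top height is 310 mm.

Four posts, four rails, and a row of slats — a bed frame. Slats sit on the rails at z = 159 + 127 = 286; with slat thickness 24, the top is 310 mm.


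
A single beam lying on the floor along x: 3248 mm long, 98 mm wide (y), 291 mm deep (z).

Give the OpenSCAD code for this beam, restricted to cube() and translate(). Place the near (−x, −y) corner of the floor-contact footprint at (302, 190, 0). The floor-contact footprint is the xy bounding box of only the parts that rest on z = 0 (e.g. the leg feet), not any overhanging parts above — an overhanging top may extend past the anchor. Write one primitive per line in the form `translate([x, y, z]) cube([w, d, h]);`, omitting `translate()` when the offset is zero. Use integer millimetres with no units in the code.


translate([302, 190, 0]) cube([3248, 98, 291]);


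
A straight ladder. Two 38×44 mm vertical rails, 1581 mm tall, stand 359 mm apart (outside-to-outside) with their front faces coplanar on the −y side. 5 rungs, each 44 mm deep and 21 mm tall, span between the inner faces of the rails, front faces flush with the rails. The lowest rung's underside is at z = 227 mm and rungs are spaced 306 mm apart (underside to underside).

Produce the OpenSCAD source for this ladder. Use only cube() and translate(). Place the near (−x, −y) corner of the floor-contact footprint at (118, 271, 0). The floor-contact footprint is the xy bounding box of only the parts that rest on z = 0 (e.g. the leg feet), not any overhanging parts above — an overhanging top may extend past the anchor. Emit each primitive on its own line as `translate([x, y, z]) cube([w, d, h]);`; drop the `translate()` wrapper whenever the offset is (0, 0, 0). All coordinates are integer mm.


translate([118, 271, 0]) cube([38, 44, 1581]);
translate([439, 271, 0]) cube([38, 44, 1581]);
translate([156, 271, 227]) cube([283, 44, 21]);
translate([156, 271, 533]) cube([283, 44, 21]);
translate([156, 271, 839]) cube([283, 44, 21]);
translate([156, 271, 1145]) cube([283, 44, 21]);
translate([156, 271, 1451]) cube([283, 44, 21]);


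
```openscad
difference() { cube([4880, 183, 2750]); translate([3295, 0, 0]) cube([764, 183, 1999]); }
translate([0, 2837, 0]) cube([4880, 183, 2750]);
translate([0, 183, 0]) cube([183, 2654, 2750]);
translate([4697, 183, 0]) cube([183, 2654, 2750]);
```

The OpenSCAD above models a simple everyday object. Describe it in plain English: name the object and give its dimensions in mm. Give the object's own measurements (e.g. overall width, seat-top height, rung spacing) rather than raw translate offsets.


A single room: four walls, each 2750 mm tall and 183 mm thick, enclosing an outside footprint 4880×3020 mm (x × y), no floor or roof. The front and back walls (−y and +y sides) run the full x-width; the side walls fit between their inner faces. A door opening 764 mm wide and 1999 mm tall is cut through the front wall from the floor up, its −x edge 3295 mm from the wall's −x end.


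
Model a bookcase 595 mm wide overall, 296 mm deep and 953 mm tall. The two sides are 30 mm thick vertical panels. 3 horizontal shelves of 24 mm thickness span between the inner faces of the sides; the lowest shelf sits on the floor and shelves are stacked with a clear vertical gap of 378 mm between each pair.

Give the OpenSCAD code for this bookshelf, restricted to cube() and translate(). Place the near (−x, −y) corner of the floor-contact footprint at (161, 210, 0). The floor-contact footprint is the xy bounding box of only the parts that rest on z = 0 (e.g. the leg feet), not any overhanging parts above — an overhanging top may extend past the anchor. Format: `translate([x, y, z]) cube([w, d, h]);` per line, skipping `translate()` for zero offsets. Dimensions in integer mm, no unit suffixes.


translate([161, 210, 0]) cube([30, 296, 953]);
translate([726, 210, 0]) cube([30, 296, 953]);
translate([191, 210, 0]) cube([535, 296, 24]);
translate([191, 210, 402]) cube([535, 296, 24]);
translate([191, 210, 804]) cube([535, 296, 24]);


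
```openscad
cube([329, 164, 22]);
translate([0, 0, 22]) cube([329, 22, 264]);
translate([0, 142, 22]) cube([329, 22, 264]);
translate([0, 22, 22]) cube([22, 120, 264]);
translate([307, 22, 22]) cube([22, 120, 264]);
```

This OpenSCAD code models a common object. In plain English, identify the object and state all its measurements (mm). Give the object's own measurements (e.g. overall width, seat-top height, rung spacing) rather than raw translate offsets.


An open-topped rectangular box: outside dimensions 329×164×286 mm, with a uniform wall and base thickness of 22 mm. The base is a full 329×164 slab on the floor; four walls sit on top of the base. The front and back walls (the −y and +y sides) span the full width; the two side walls fit between them.


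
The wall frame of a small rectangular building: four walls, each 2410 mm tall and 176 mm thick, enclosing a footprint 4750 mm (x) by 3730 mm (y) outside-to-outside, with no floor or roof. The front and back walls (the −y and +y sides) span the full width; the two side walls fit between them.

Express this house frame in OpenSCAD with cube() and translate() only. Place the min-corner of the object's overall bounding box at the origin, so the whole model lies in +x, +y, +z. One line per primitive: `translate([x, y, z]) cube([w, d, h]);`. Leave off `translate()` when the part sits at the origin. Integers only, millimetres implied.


cube([4750, 176, 2410]);
translate([0, 3554, 0]) cube([4750, 176, 2410]);
translate([0, 176, 0]) cube([176, 3378, 2410]);
translate([4574, 176, 0]) cube([176, 3378, 2410]);


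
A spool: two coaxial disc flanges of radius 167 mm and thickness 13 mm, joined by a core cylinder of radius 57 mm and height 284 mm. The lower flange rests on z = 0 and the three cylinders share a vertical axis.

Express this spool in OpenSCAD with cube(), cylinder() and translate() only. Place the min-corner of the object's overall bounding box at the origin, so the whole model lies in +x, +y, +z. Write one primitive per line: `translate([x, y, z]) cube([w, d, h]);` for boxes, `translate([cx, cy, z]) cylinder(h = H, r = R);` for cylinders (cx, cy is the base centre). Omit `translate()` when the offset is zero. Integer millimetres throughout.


translate([167, 167, 0]) cylinder(h = 13, r = 167);
translate([167, 167, 13]) cylinder(h = 284, r = 57);
translate([167, 167, 297]) cylinder(h = 13, r = 167);


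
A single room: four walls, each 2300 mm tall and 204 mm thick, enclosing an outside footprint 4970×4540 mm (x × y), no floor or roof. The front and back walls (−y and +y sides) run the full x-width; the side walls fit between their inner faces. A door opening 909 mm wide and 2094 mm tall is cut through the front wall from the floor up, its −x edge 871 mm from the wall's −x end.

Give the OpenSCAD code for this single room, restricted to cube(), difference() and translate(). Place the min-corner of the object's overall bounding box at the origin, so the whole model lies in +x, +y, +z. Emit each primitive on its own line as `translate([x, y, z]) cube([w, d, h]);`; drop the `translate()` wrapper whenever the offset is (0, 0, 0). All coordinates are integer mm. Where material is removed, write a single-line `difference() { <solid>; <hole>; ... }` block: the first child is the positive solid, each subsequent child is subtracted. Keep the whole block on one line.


difference() { cube([4970, 204, 2300]); translate([871, 0, 0]) cube([909, 204, 2094]); }
translate([0, 4336, 0]) cube([4970, 204, 2300]);
translate([0, 204, 0]) cube([204, 4132, 2300]);
translate([4766, 204, 0]) cube([204, 4132, 2300]);


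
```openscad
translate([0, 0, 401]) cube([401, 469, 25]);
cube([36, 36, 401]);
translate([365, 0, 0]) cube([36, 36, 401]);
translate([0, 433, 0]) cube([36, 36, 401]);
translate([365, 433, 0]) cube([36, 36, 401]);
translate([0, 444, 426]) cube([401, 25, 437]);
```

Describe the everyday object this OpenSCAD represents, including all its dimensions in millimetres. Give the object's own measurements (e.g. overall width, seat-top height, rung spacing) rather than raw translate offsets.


A chair. The seat is a 401×469×25 mm slab with its top at z = 426 mm, on four 36×36 mm corner legs (flush with the seat edges, standing on z = 0). A flat backrest 25 mm thick, 437 mm tall, spans the full seat width and rises from the seat top along its +y edge, rear face flush with the rear of the seat.


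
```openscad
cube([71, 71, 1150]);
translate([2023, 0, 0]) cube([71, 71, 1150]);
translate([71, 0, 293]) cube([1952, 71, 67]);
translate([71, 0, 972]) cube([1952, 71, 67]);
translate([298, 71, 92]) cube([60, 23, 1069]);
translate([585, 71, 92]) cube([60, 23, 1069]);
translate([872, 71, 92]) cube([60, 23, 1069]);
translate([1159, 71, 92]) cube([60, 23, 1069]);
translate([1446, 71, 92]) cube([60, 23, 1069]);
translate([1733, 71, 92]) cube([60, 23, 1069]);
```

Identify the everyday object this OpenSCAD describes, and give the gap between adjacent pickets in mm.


A fence section. The picket gap is 227 mm.

Two posts, two rails, 6 pickets — a fence section. Span 1952 mm holds 6 pickets of 60 mm with 7 equal gaps: ⌊(1952 − 6·60) / 7⌋ = 227 mm.


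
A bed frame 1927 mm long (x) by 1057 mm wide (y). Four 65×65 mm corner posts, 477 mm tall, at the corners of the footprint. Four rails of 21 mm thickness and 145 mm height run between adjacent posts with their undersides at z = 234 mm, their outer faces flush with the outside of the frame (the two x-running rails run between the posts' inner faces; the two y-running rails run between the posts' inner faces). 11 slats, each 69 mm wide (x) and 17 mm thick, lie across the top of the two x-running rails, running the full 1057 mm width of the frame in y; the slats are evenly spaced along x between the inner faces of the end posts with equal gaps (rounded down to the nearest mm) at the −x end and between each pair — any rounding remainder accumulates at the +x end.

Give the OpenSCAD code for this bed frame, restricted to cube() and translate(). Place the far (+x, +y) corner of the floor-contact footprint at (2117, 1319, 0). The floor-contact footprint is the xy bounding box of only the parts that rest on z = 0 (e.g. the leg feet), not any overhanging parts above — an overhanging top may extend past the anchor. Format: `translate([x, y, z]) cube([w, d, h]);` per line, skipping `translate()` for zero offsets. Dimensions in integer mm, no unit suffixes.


// slat z = rail_z + rail_h = 234 + 145 = 379
// slat gap = ⌊(1797 − 11·69) / 12⌋ = 86
translate([190, 262, 0]) cube([65, 65, 477]);
translate([190, 1254, 0]) cube([65, 65, 477]);
translate([2052, 262, 0]) cube([65, 65, 477]);
translate([2052, 1254, 0]) cube([65, 65, 477]);
translate([255, 262, 234]) cube([1797, 21, 145]);
translate([255, 1298, 234]) cube([1797, 21, 145]);
translate([190, 327, 234]) cube([21, 927, 145]);
translate([2096, 327, 234]) cube([21, 927, 145]);
translate([341, 262, 379]) cube([69, 1057, 17]);
translate([496, 262, 379]) cube([69, 1057, 17]);
translate([651, 262, 379]) cube([69, 1057, 17]);
translate([806, 262, 379]) cube([69, 1057, 17]);
translate([961, 262, 379]) cube([69, 1057, 17]);
translate([1116, 262, 379]) cube([69, 1057, 17]);
translate([1271, 262, 379]) cube([69, 1057, 17]);
translate([1426, 262, 379]) cube([69, 1057, 17]);
translate([1581, 262, 379]) cube([69, 1057, 17]);
translate([1736, 262, 379]) cube([69, 1057, 17]);
translate([1891, 262, 379]) cube([69, 1057, 17]);


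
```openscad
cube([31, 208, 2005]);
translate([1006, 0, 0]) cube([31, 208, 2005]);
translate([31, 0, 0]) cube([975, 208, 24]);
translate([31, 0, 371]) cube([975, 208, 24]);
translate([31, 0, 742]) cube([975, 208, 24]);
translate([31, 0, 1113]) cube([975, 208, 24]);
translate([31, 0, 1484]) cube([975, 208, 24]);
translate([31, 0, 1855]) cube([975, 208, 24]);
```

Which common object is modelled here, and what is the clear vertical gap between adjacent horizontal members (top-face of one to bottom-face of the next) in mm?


A bookshelf. The clear shelf gap is 347 mm.

Two tall side panels with 6 horizontal boards between them — a bookshelf. The first two shelf undersides are at z = 0 and z = 371; with shelf thickness 24, the clear gap is 371 − 0 − 24 = 347 mm.


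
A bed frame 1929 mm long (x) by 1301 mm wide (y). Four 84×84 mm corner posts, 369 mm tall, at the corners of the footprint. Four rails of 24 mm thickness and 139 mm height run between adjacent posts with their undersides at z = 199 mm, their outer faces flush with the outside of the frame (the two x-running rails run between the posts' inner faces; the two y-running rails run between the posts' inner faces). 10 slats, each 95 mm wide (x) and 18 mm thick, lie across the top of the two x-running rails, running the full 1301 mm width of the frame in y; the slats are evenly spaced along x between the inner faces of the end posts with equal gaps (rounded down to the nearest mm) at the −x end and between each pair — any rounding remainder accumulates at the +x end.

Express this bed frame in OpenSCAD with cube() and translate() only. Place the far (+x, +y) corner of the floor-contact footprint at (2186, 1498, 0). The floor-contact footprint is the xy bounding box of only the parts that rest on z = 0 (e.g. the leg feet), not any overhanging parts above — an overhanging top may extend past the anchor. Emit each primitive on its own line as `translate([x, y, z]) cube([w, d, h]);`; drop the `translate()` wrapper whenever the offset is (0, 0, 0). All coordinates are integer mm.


// slat z = rail_z + rail_h = 199 + 139 = 338
// slat gap = ⌊(1761 − 10·95) / 11⌋ = 73
translate([257, 197, 0]) cube([84, 84, 369]);
translate([257, 1414, 0]) cube([84, 84, 369]);
translate([2102, 197, 0]) cube([84, 84, 369]);
translate([2102, 1414, 0]) cube([84, 84, 369]);
translate([341, 197, 199]) cube([1761, 24, 139]);
translate([341, 1474, 199]) cube([1761, 24, 139]);
translate([257, 281, 199]) cube([24, 1133, 139]);
translate([2162, 281, 199]) cube([24, 1133, 139]);
translate([414, 197, 338]) cube([95, 1301, 18]);
translate([582, 197, 338]) cube([95, 1301, 18]);
translate([750, 197, 338]) cube([95, 1301, 18]);
translate([918, 197, 338]) cube([95, 1301, 18]);
translate([1086, 197, 338]) cube([95, 1301, 18]);
translate([1254, 197, 338]) cube([95, 1301, 18]);
translate([1422, 197, 338]) cube([95, 1301, 18]);
translate([1590, 197, 338]) cube([95, 1301, 18]);
translate([1758, 197, 338]) cube([95, 1301, 18]);
translate([1926, 197, 338]) cube([95, 1301, 18]);


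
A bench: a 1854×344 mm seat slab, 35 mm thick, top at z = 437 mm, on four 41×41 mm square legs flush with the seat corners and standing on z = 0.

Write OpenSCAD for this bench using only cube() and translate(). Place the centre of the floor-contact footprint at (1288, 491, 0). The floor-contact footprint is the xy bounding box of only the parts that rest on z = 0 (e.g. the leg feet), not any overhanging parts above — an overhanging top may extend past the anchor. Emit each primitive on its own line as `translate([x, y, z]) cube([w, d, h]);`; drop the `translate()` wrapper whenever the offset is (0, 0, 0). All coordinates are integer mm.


translate([361, 319, 402]) cube([1854, 344, 35]);
translate([361, 319, 0]) cube([41, 41, 402]);
translate([361, 622, 0]) cube([41, 41, 402]);
translate([2174, 319, 0]) cube([41, 41, 402]);
translate([2174, 622, 0]) cube([41, 41, 402]);


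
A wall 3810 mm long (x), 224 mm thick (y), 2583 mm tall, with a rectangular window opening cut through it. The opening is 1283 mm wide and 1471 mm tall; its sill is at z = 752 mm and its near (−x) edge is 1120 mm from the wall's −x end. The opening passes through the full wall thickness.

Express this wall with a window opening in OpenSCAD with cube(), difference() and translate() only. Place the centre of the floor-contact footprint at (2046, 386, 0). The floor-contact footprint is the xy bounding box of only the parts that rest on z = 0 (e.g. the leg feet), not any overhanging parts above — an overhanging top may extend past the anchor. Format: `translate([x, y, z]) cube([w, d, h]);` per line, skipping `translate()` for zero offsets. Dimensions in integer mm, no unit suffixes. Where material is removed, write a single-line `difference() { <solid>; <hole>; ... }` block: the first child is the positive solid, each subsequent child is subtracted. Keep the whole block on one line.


difference() { translate([141, 274, 0]) cube([3810, 224, 2583]); translate([1261, 274, 752]) cube([1283, 224, 1471]); }


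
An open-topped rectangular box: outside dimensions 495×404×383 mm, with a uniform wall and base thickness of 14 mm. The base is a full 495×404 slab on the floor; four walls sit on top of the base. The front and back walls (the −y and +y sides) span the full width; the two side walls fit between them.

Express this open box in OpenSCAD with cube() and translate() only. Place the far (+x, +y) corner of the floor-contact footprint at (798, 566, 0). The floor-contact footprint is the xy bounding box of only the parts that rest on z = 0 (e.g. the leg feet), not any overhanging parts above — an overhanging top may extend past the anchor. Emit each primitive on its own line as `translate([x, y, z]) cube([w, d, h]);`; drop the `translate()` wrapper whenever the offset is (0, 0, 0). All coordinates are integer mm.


translate([303, 162, 0]) cube([495, 404, 14]);
translate([303, 162, 14]) cube([495, 14, 369]);
translate([303, 552, 14]) cube([495, 14, 369]);
translate([303, 176, 14]) cube([14, 376, 369]);
translate([784, 176, 14]) cube([14, 376, 369]);


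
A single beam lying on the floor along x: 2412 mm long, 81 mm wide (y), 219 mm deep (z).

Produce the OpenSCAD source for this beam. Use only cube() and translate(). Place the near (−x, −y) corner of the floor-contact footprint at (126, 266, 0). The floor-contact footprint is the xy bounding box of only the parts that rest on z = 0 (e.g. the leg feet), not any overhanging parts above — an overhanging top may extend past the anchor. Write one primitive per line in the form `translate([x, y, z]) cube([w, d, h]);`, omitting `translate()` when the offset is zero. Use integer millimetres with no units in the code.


translate([126, 266, 0]) cube([2412, 81, 219]);


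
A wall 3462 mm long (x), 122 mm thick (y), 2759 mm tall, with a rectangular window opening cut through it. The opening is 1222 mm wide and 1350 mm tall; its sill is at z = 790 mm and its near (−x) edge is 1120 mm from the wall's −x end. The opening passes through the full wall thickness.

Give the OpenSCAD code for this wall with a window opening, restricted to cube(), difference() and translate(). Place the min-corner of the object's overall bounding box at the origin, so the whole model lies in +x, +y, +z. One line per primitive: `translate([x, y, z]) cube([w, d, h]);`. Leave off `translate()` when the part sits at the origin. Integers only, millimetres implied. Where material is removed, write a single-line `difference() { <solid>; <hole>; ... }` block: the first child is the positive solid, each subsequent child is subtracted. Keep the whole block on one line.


difference() { cube([3462, 122, 2759]); translate([1120, 0, 790]) cube([1222, 122, 1350]); }


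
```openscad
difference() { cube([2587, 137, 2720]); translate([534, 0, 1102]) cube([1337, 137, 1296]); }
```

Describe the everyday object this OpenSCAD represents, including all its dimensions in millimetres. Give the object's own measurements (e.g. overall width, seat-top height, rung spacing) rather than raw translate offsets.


A wall 2587 mm long (x), 137 mm thick (y), 2720 mm tall, with a rectangular window opening cut through it. The opening is 1337 mm wide and 1296 mm tall; its sill is at z = 1102 mm and its near (−x) edge is 534 mm from the wall's −x end. The opening passes through the full wall thickness.


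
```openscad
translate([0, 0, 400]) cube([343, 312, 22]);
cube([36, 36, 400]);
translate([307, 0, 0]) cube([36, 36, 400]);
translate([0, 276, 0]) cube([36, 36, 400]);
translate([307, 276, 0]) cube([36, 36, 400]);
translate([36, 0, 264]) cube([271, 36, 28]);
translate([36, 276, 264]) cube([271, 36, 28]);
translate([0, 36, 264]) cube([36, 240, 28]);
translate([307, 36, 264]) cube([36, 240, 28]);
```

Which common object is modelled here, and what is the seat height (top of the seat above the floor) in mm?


A stool. The seat height is 422 mm.

A 343×312×22 slab at z = 400 on four corner posts — a stool. The seat top is 400 + 22 = 422 mm.


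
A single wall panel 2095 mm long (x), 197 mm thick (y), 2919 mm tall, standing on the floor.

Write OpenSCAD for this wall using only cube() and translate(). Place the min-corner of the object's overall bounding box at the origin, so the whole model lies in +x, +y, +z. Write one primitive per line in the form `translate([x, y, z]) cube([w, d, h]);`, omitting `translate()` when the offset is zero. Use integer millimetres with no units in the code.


cube([2095, 197, 2919]);


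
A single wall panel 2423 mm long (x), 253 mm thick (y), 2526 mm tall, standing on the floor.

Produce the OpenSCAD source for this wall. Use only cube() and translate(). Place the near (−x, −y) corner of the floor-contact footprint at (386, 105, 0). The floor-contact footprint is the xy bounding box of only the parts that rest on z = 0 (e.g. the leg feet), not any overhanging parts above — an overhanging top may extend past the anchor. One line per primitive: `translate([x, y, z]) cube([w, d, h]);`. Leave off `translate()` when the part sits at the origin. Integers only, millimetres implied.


translate([386, 105, 0]) cube([2423, 253, 2526]);


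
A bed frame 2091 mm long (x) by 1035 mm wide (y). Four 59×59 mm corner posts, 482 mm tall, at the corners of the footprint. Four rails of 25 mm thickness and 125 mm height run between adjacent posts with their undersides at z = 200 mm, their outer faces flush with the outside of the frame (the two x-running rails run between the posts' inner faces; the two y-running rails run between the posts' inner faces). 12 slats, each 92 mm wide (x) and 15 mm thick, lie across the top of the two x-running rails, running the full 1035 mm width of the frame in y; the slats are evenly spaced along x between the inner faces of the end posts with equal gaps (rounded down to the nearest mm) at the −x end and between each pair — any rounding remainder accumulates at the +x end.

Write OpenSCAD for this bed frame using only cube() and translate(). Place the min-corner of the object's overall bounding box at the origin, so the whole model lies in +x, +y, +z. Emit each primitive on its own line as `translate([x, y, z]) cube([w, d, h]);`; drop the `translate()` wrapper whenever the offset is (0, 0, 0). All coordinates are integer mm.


cube([59, 59, 482]);
translate([0, 976, 0]) cube([59, 59, 482]);
translate([2032, 0, 0]) cube([59, 59, 482]);
translate([2032, 976, 0]) cube([59, 59, 482]);
translate([59, 0, 200]) cube([1973, 25, 125]);
translate([59, 1010, 200]) cube([1973, 25, 125]);
translate([0, 59, 200]) cube([25, 917, 125]);
translate([2066, 59, 200]) cube([25, 917, 125]);
translate([125, 0, 325]) cube([92, 1035, 15]);
translate([283, 0, 325]) cube([92, 1035, 15]);
translate([441, 0, 325]) cube([92, 1035, 15]);
translate([599, 0, 325]) cube([92, 1035, 15]);
translate([757, 0, 325]) cube([92, 1035, 15]);
translate([915, 0, 325]) cube([92, 1035, 15]);
translate([1073, 0, 325]) cube([92, 1035, 15]);
translate([1231, 0, 325]) cube([92, 1035, 15]);
translate([1389, 0, 325]) cube([92, 1035, 15]);
translate([1547, 0, 325]) cube([92, 1035, 15]);
translate([1705, 0, 325]) cube([92, 1035, 15]);
translate([1863, 0, 325]) cube([92, 1035, 15]);


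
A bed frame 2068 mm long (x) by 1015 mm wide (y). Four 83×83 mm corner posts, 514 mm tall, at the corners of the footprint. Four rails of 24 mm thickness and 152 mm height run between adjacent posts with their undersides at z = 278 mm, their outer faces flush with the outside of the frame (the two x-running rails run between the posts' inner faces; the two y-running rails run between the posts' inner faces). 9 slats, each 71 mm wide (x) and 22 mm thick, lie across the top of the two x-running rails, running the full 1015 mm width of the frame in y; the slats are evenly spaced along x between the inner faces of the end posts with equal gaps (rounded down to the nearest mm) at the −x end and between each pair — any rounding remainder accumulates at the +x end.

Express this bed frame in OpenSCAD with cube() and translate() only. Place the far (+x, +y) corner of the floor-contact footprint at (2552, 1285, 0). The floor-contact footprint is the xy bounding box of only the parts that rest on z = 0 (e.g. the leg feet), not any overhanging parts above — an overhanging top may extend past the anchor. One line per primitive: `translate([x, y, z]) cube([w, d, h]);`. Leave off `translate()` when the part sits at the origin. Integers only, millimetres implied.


translate([484, 270, 0]) cube([83, 83, 514]);
translate([484, 1202, 0]) cube([83, 83, 514]);
translate([2469, 270, 0]) cube([83, 83, 514]);
translate([2469, 1202, 0]) cube([83, 83, 514]);
translate([567, 270, 278]) cube([1902, 24, 152]);
translate([567, 1261, 278]) cube([1902, 24, 152]);
translate([484, 353, 278]) cube([24, 849, 152]);
translate([2528, 353, 278]) cube([24, 849, 152]);
translate([693, 270, 430]) cube([71, 1015, 22]);
translate([890, 270, 430]) cube([71, 1015, 22]);
translate([1087, 270, 430]) cube([71, 1015, 22]);
translate([1284, 270, 430]) cube([71, 1015, 22]);
translate([1481, 270, 430]) cube([71, 1015, 22]);
translate([1678, 270, 430]) cube([71, 1015, 22]);
translate([1875, 270, 430]) cube([71, 1015, 22]);
translate([2072, 270, 430]) cube([71, 1015, 22]);
translate([2269, 270, 430]) cube([71, 1015, 22]);


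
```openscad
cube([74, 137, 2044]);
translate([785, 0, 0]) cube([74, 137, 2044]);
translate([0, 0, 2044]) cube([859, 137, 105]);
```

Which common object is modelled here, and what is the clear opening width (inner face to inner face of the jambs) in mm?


A door frame. The clear opening width is 711 mm.

Two 2044 mm tall posts with a header on top — a door frame. The left jamb is 74 mm wide at x = 0; the right jamb starts at x = 785. The clear opening is 785 − 74 = 711 mm.


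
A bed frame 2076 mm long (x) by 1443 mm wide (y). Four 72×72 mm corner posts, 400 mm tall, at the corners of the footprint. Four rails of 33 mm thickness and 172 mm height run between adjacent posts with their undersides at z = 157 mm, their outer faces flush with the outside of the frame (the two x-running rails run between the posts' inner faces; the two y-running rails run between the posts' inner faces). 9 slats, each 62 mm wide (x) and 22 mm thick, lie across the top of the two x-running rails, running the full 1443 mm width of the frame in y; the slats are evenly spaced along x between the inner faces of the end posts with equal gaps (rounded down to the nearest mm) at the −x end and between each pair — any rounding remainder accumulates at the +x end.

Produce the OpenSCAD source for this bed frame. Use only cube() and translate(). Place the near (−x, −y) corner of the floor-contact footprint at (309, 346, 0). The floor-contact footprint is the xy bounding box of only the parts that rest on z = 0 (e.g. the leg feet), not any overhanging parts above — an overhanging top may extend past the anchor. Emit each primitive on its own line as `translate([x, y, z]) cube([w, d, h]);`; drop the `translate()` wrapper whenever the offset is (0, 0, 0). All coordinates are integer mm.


// slat z = rail_z + rail_h = 157 + 172 = 329
// slat gap = ⌊(1932 − 9·62) / 10⌋ = 137
translate([309, 346, 0]) cube([72, 72, 400]);
translate([309, 1717, 0]) cube([72, 72, 400]);
translate([2313, 346, 0]) cube([72, 72, 400]);
translate([2313, 1717, 0]) cube([72, 72, 400]);
translate([381, 346, 157]) cube([1932, 33, 172]);
translate([381, 1756, 157]) cube([1932, 33, 172]);
translate([309, 418, 157]) cube([33, 1299, 172]);
translate([2352, 418, 157]) cube([33, 1299, 172]);
translate([518, 346, 329]) cube([62, 1443, 22]);
translate([717, 346, 329]) cube([62, 1443, 22]);
translate([916, 346, 329]) cube([62, 1443, 22]);
translate([1115, 346, 329]) cube([62, 1443, 22]);
translate([1314, 346, 329]) cube([62, 1443, 22]);
translate([1513, 346, 329]) cube([62, 1443, 22]);
translate([1712, 346, 329]) cube([62, 1443, 22]);
translate([1911, 346, 329]) cube([62, 1443, 22]);
translate([2110, 346, 329]) cube([62, 1443, 22]);


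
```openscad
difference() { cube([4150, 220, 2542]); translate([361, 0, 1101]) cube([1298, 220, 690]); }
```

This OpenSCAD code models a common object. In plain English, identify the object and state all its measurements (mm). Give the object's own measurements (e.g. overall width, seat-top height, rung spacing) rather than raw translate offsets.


A wall 4150 mm long (x), 220 mm thick (y), 2542 mm tall, with a rectangular window opening cut through it. The opening is 1298 mm wide and 690 mm tall; its sill is at z = 1101 mm and its near (−x) edge is 361 mm from the wall's −x end. The opening passes through the full wall thickness.


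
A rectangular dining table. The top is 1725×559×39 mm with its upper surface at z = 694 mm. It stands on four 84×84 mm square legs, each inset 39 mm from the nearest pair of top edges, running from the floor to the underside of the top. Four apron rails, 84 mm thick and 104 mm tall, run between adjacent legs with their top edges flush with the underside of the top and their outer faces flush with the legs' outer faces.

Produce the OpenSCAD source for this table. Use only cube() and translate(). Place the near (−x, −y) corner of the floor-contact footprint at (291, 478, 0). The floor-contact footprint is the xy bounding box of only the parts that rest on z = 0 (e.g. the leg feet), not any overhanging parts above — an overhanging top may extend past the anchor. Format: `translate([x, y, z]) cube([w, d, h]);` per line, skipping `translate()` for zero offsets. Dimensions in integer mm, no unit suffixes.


translate([252, 439, 655]) cube([1725, 559, 39]);
translate([291, 478, 0]) cube([84, 84, 655]);
translate([1854, 478, 0]) cube([84, 84, 655]);
translate([291, 875, 0]) cube([84, 84, 655]);
translate([1854, 875, 0]) cube([84, 84, 655]);
translate([375, 478, 551]) cube([1479, 84, 104]);
translate([375, 875, 551]) cube([1479, 84, 104]);
translate([291, 562, 551]) cube([84, 313, 104]);
translate([1854, 562, 551]) cube([84, 313, 104]);


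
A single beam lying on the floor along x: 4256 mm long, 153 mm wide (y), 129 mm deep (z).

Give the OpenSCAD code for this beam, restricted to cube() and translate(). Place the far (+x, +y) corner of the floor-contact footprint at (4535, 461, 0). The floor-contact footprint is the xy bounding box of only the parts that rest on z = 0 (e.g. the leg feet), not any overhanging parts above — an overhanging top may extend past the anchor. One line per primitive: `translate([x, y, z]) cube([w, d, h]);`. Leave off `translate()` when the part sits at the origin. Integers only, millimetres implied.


translate([279, 308, 0]) cube([4256, 153, 129]);


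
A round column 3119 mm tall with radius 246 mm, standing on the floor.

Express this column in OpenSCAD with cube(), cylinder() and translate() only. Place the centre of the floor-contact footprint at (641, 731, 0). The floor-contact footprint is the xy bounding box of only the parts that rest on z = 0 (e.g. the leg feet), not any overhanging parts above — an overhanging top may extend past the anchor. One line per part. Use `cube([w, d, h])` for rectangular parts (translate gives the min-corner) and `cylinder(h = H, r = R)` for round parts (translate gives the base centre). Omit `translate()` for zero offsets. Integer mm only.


translate([641, 731, 0]) cylinder(h = 3119, r = 246);


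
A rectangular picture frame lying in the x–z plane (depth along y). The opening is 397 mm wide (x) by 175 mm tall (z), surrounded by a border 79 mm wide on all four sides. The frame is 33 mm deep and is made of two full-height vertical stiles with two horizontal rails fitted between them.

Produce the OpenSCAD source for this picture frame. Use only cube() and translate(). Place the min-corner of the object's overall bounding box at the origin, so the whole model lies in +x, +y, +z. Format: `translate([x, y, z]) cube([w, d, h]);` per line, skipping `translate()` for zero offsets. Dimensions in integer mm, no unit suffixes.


cube([79, 33, 333]);
translate([476, 0, 0]) cube([79, 33, 333]);
translate([79, 0, 0]) cube([397, 33, 79]);
translate([79, 0, 254]) cube([397, 33, 79]);


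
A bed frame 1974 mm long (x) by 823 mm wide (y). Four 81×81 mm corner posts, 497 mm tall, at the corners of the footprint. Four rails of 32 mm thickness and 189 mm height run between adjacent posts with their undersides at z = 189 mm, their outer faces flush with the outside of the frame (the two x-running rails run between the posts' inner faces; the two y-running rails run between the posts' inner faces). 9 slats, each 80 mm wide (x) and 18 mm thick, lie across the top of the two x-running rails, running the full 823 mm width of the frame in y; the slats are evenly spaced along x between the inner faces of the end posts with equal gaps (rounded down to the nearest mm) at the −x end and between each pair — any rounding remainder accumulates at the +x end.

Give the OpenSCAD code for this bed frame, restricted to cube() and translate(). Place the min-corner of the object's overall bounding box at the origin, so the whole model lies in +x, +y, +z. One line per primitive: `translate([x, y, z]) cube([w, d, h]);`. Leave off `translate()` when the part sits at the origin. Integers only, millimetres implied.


cube([81, 81, 497]);
translate([0, 742, 0]) cube([81, 81, 497]);
translate([1893, 0, 0]) cube([81, 81, 497]);
translate([1893, 742, 0]) cube([81, 81, 497]);
translate([81, 0, 189]) cube([1812, 32, 189]);
translate([81, 791, 189]) cube([1812, 32, 189]);
translate([0, 81, 189]) cube([32, 661, 189]);
translate([1942, 81, 189]) cube([32, 661, 189]);
translate([190, 0, 378]) cube([80, 823, 18]);
translate([379, 0, 378]) cube([80, 823, 18]);
translate([568, 0, 378]) cube([80, 823, 18]);
translate([757, 0, 378]) cube([80, 823, 18]);
translate([946, 0, 378]) cube([80, 823, 18]);
translate([1135, 0, 378]) cube([80, 823, 18]);
translate([1324, 0, 378]) cube([80, 823, 18]);
translate([1513, 0, 378]) cube([80, 823, 18]);
translate([1702, 0, 378]) cube([80, 823, 18]);
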